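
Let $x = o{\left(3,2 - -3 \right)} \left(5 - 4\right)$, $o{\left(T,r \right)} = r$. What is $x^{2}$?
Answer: $25$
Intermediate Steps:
$x = 5$ ($x = \left(2 - -3\right) \left(5 - 4\right) = \left(2 + 3\right) 1 = 5 \cdot 1 = 5$)
$x^{2} = 5^{2} = 25$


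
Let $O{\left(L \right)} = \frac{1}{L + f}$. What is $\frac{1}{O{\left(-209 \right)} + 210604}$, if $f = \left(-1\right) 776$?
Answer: $\frac{985}{207444939} \approx 4.7482 \cdot 10^{-6}$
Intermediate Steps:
$f = -776$
$O{\left(L \right)} = \frac{1}{-776 + L}$ ($O{\left(L \right)} = \frac{1}{L - 776} = \frac{1}{-776 + L}$)
$\frac{1}{O{\left(-209 \right)} + 210604} = \frac{1}{\frac{1}{-776 - 209} + 210604} = \frac{1}{\frac{1}{-985} + 210604} = \frac{1}{- \frac{1}{985} + 210604} = \frac{1}{\frac{207444939}{985}} = \frac{985}{207444939}$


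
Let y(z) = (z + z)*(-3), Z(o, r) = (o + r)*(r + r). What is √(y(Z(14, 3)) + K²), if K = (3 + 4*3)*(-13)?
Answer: 3*√4157 ≈ 193.42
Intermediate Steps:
Z(o, r) = 2*r*(o + r) (Z(o, r) = (o + r)*(2*r) = 2*r*(o + r))
K = -195 (K = (3 + 12)*(-13) = 15*(-13) = -195)
y(z) = -6*z (y(z) = (2*z)*(-3) = -6*z)
√(y(Z(14, 3)) + K²) = √(-12*3*(14 + 3) + (-195)²) = √(-12*3*17 + 38025) = √(-6*102 + 38025) = √(-612 + 38025) = √37413 = 3*√4157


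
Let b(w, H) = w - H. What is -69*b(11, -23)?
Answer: -2346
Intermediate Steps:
-69*b(11, -23) = -69*(11 - 1*(-23)) = -69*(11 + 23) = -69*34 = -2346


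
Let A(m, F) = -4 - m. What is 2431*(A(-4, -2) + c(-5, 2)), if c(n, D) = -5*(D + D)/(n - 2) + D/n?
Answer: 209066/35 ≈ 5973.3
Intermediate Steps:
c(n, D) = D/n - 10*D/(-2 + n) (c(n, D) = -5*2*D/(-2 + n) + D/n = -10*D/(-2 + n) + D/n = D/n - 10*D/(-2 + n))
2431*(A(-4, -2) + c(-5, 2)) = 2431*((-4 - 1*(-4)) - 1*2*(2 + 9*(-5))/(-5*(-2 - 5))) = 2431*((-4 + 4) - 1*2*(-⅕)*(2 - 45)/(-7)) = 2431*(0 - 1*2*(-⅕)*(-⅐)*(-43)) = 2431*(0 + 86/35) = 2431*(86/35) = 209066/35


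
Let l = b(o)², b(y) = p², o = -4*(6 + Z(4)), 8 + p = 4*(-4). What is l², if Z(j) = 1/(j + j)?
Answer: 110075314176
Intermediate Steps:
Z(j) = 1/(2*j)
p = -24 (p = -8 + 4*(-4) = -8 - 16 = -24)
o = -49/2 (o = -4*(6 + (½)/4) = -4*(6 + (½)*(¼)) = -4*(6 + ⅛) = -4*49/8 = -49/2 ≈ -24.500)
b(y) = 576 (b(y) = (-24)² = 576)
l = 331776 (l = 576² = 331776)
l² = 331776² = 110075314176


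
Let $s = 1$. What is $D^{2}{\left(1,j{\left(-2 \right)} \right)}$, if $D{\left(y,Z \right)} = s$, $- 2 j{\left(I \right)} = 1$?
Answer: $1$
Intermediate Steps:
$j{\left(I \right)} = - \frac{1}{2}$ ($j{\left(I \right)} = \left(- \frac{1}{2}\right) 1 = - \frac{1}{2}$)
$D{\left(y,Z \right)} = 1$
$D^{2}{\left(1,j{\left(-2 \right)} \right)} = 1^{2} = 1$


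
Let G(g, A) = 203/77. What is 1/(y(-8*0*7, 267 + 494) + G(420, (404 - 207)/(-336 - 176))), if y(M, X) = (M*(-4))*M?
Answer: 11/29 ≈ 0.37931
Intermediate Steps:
G(g, A) = 29/11 (G(g, A) = 203*(1/77) = 29/11)
y(M, X) = -4*M² (y(M, X) = (-4*M)*M = -4*M²)
1/(y(-8*0*7, 267 + 494) + G(420, (404 - 207)/(-336 - 176))) = 1/(-4*(-8*0*7)² + 29/11) = 1/(-4*(0*7)² + 29/11) = 1/(-4*0² + 29/11) = 1/(-4*0 + 29/11) = 1/(0 + 29/11) = 1/(29/11) = 11/29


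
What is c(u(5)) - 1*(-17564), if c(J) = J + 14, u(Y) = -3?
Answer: 17575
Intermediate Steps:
c(J) = 14 + J
c(u(5)) - 1*(-17564) = (14 - 3) - 1*(-17564) = 11 + 17564 = 17575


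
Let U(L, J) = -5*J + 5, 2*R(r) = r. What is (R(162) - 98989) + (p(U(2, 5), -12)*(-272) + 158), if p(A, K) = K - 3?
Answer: -94670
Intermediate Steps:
R(r) = r/2
U(L, J) = 5 - 5*J
p(A, K) = -3 + K
(R(162) - 98989) + (p(U(2, 5), -12)*(-272) + 158) = ((½)*162 - 98989) + ((-3 - 12)*(-272) + 158) = (81 - 98989) + (-15*(-272) + 158) = -98908 + (4080 + 158) = -98908 + 4238 = -94670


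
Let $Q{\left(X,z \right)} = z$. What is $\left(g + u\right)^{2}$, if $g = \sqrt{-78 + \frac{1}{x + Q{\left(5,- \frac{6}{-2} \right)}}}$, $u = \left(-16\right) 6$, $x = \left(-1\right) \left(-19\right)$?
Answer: $\frac{201037}{22} - \frac{672 i \sqrt{770}}{11} \approx 9138.0 - 1695.2 i$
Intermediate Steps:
$x = 19$
$u = -96$
$g = \frac{7 i \sqrt{770}}{22}$ ($g = \sqrt{-78 + \frac{1}{19 - \frac{6}{-2}}} = \sqrt{-78 + \frac{1}{19 - -3}} = \sqrt{-78 + \frac{1}{19 + 3}} = \sqrt{-78 + \frac{1}{22}} = \sqrt{- \frac{1715}{22}} = \frac{7 i \sqrt{770}}{22} \approx 8.8292 i$)
$\left(g + u\right)^{2} = \left(\frac{7 i \sqrt{770}}{22} - 96\right)^{2} = \left(-96 + \frac{7 i \sqrt{770}}{22}\right)^{2}$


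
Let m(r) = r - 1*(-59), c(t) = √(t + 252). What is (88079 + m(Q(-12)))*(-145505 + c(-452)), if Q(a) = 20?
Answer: -12827429790 + 881580*I*√2 ≈ -1.2827e+10 + 1.2467e+6*I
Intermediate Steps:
c(t) = √(252 + t)
m(r) = 59 + r (m(r) = r + 59 = 59 + r)
(88079 + m(Q(-12)))*(-145505 + c(-452)) = (88079 + (59 + 20))*(-145505 + √(252 - 452)) = (88079 + 79)*(-145505 + √(-200)) = 88158*(-145505 + 10*I*√2) = -12827429790 + 881580*I*√2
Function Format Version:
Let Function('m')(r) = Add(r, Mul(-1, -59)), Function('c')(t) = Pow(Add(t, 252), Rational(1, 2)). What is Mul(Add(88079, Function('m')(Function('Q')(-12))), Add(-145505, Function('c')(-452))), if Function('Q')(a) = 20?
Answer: Add(-12827429790, Mul(881580, I, Pow(2, Rational(1, 2)))) ≈ Add(-1.2827e+10, Mul(1.2467e+6, I))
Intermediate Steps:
Function('c')(t) = Pow(Add(252, t), Rational(1, 2))
Function('m')(r) = Add(59, r) (Function('m')(r) = Add(r, 59) = Add(59, r))
Mul(Add(88079, Function('m')(Function('Q')(-12))), Add(-145505, Function('c')(-452))) = Mul(Add(88079, Add(59, 20)), Add(-145505, Pow(Add(252, -452), Rational(1, 2)))) = Mul(Add(88079, 79), Add(-145505, Pow(-200, Rational(1, 2)))) = Mul(88158, Add(-145505, Mul(10, I, Pow(2, Rational(1, 2))))) = Add(-12827429790, Mul(881580, I, Pow(2, Rational(1, 2))))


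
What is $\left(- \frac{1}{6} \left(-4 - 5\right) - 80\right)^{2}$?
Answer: $\frac{24649}{4} \approx 6162.3$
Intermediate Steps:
$\left(- \frac{1}{6} \left(-4 - 5\right) - 80\right)^{2} = \left(\left(-1\right) \frac{1}{6} \left(-9\right) - 80\right)^{2} = \left(\left(- \frac{1}{6}\right) \left(-9\right) - 80\right)^{2} = \left(\frac{3}{2} - 80\right)^{2} = \left(- \frac{157}{2}\right)^{2} = \frac{24649}{4}$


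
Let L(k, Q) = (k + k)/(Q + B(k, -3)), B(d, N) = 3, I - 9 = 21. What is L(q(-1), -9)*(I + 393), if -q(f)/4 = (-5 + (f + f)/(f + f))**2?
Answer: 9024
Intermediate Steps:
I = 30 (I = 9 + 21 = 30)
q(f) = -64 (q(f) = -4*(-5 + (f + f)/(f + f))**2 = -4*(-5 + (2*f)/((2*f)))**2 = -4*(-5 + (2*f)*(1/(2*f)))**2 = -4*(-5 + 1)**2 = -4*(-4)**2 = -4*16 = -64)
L(k, Q) = 2*k/(3 + Q) (L(k, Q) = (k + k)/(Q + 3) = (2*k)/(3 + Q) = 2*k/(3 + Q))
L(q(-1), -9)*(I + 393) = (2*(-64)/(3 - 9))*(30 + 393) = (2*(-64)/(-6))*423 = (2*(-64)*(-1/6))*423 = (64/3)*423 = 9024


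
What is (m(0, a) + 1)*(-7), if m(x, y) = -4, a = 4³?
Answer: 21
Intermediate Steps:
a = 64
(m(0, a) + 1)*(-7) = (-4 + 1)*(-7) = -3*(-7) = 21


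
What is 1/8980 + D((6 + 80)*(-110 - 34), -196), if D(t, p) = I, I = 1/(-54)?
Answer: -4463/242460 ≈ -0.018407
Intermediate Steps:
I = -1/54 ≈ -0.018519
D(t, p) = -1/54
1/8980 + D((6 + 80)*(-110 - 34), -196) = 1/8980 - 1/54 = -4463/242460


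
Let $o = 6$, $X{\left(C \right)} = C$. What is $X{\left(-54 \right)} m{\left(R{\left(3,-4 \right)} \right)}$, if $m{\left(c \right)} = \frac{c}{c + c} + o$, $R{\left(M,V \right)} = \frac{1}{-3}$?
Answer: $-351$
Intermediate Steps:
$R{\left(M,V \right)} = - \frac{1}{3}$
$m{\left(c \right)} = \frac{13}{2}$ ($m{\left(c \right)} = \frac{c}{c + c} + 6 = \frac{c}{2 c} + 6 = \frac{1}{2 c} c + 6 = \frac{1}{2} + 6 = \frac{13}{2}$)
$X{\left(-54 \right)} m{\left(R{\left(3,-4 \right)} \right)} = \left(-54\right) \frac{13}{2} = -351$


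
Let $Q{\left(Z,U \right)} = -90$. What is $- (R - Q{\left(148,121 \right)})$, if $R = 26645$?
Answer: $-26735$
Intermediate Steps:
$- (R - Q{\left(148,121 \right)}) = - (26645 - -90) = - (26645 + 90) = \left(-1\right) 26735 = -26735$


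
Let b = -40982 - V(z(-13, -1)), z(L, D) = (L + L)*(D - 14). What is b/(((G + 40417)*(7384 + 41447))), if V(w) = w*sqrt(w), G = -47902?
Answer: 40982/365500035 + 26*sqrt(390)/24366669 ≈ 0.00013320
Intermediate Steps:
z(L, D) = 2*L*(-14 + D) (z(L, D) = (2*L)*(-14 + D) = 2*L*(-14 + D))
V(w) = w**(3/2)
b = -40982 - 390*sqrt(390) (b = -40982 - (2*(-13)*(-14 - 1))**(3/2) = -40982 - (2*(-13)*(-15))**(3/2) = -40982 - 390**(3/2) = -40982 - 390*sqrt(390) ≈ -48684.)
b/(((G + 40417)*(7384 + 41447))) = (-40982 - 390*sqrt(390))/(((-47902 + 40417)*(7384 + 41447))) = (-40982 - 390*sqrt(390))/((-7485*48831)) = (-40982 - 390*sqrt(390))/(-365500035) = (-40982 - 390*sqrt(390))*(-1/365500035) = 40982/365500035 + 26*sqrt(390)/24366669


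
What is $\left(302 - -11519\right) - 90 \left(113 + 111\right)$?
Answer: $-8339$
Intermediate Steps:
$\left(302 - -11519\right) - 90 \left(113 + 111\right) = \left(302 + 11519\right) - 20160 = 11821 - 20160 = -8339$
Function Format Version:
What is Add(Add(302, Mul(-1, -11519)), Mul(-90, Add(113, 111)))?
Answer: -8339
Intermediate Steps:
Add(Add(302, Mul(-1, -11519)), Mul(-90, Add(113, 111))) = Add(Add(302, 11519), Mul(-90, 224)) = Add(11821, -20160) = -8339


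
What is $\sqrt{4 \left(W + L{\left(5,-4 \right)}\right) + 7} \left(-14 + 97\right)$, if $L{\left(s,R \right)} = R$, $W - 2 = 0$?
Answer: $83 i \approx 83.0 i$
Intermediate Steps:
$W = 2$ ($W = 2 + 0 = 2$)
$\sqrt{4 \left(W + L{\left(5,-4 \right)}\right) + 7} \left(-14 + 97\right) = \sqrt{4 \left(2 - 4\right) + 7} \left(-14 + 97\right) = \sqrt{4 \left(-2\right) + 7} \cdot 83 = \sqrt{-8 + 7} \cdot 83 = \sqrt{-1} \cdot 83 = i 83 = 83 i$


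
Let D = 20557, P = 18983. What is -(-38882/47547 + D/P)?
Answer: -239326673/902584701 ≈ -0.26516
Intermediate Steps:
-(-38882/47547 + D/P) = -(-38882/47547 + 20557/18983) = -1*239326673/902584701 = -239326673/902584701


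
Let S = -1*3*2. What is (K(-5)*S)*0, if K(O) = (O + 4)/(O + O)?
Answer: 0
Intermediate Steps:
K(O) = (4 + O)/(2*O) (K(O) = (4 + O)/((2*O)) = (4 + O)*(1/(2*O)) = (4 + O)/(2*O))
S = -6 (S = -3*2 = -6)
(K(-5)*S)*0 = (((½)*(4 - 5)/(-5))*(-6))*0 = (((½)*(-⅕)*(-1))*(-6))*0 = ((⅒)*(-6))*0 = -⅗*0 = 0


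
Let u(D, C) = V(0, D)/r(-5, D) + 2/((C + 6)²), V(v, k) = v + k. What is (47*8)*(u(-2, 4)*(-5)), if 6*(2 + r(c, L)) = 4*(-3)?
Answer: -4888/5 ≈ -977.60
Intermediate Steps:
r(c, L) = -4 (r(c, L) = -2 + (4*(-3))/6 = -2 + (⅙)*(-12) = -2 - 2 = -4)
V(v, k) = k + v
u(D, C) = 2/(6 + C)² - D/4 (u(D, C) = (D + 0)/(-4) + 2/((C + 6)²) = D*(-¼) + 2/((6 + C)²) = -D/4 + 2/(6 + C)² = 2/(6 + C)² - D/4)
(47*8)*(u(-2, 4)*(-5)) = (47*8)*((2/(6 + 4)² - ¼*(-2))*(-5)) = 376*((2/10² + ½)*(-5)) = 376*((2*(1/100) + ½)*(-5)) = 376*((1/50 + ½)*(-5)) = 376*((13/25)*(-5)) = 376*(-13/5) = -4888/5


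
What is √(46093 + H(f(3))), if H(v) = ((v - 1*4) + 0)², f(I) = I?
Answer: √46094 ≈ 214.70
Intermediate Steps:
H(v) = (-4 + v)² (H(v) = ((v - 4) + 0)² = ((-4 + v) + 0)² = (-4 + v)²)
√(46093 + H(f(3))) = √(46093 + (-4 + 3)²) = √(46093 + (-1)²) = √(46093 + 1) = √46094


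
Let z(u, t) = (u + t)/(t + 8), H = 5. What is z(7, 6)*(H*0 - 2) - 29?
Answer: -216/7 ≈ -30.857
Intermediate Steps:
z(u, t) = (t + u)/(8 + t)
z(7, 6)*(H*0 - 2) - 29 = ((6 + 7)/(8 + 6))*(5*0 - 2) - 29 = (13/14)*(0 - 2) - 29 = ((1/14)*13)*(-2) - 29 = (13/14)*(-2) - 29 = -13/7 - 29 = -216/7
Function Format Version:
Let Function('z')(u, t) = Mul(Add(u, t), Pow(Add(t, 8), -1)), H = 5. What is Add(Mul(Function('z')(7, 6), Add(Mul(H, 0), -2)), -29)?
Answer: Rational(-216, 7) ≈ -30.857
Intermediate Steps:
Function('z')(u, t) = Mul(Pow(Add(8, t), -1), Add(t, u)) (Function('z')(u, t) = Mul(Add(t, u), Pow(Add(8, t), -1)) = Mul(Pow(Add(8, t), -1), Add(t, u)))
Add(Mul(Function('z')(7, 6), Add(Mul(H, 0), -2)), -29) = Add(Mul(Mul(Pow(Add(8, 6), -1), Add(6, 7)), Add(Mul(5, 0), -2)), -29) = Add(Mul(Mul(Pow(14, -1), 13), Add(0, -2)), -29) = Add(Mul(Mul(Rational(1, 14), 13), -2), -29) = Add(Mul(Rational(13, 14), -2), -29) = Add(Rational(-13, 7), -29) = Rational(-216, 7)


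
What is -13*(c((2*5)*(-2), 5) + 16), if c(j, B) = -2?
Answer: -182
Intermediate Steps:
-13*(c((2*5)*(-2), 5) + 16) = -13*(-2 + 16) = -13*14 = -182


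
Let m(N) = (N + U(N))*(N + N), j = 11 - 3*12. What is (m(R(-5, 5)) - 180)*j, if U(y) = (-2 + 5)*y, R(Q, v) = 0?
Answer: 4500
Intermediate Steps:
j = -25 (j = 11 - 36 = -25)
U(y) = 3*y
m(N) = 8*N² (m(N) = (N + 3*N)*(N + N) = (4*N)*(2*N) = 8*N²)
(m(R(-5, 5)) - 180)*j = (8*0² - 180)*(-25) = (8*0 - 180)*(-25) = (0 - 180)*(-25) = -180*(-25) = 4500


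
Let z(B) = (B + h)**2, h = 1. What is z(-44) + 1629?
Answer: 3478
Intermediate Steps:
z(B) = (1 + B)**2 (z(B) = (B + 1)**2 = (1 + B)**2)
z(-44) + 1629 = (1 - 44)**2 + 1629 = (-43)**2 + 1629 = 1849 + 1629 = 3478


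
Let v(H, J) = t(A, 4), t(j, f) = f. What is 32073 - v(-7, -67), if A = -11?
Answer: 32069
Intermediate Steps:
v(H, J) = 4
32073 - v(-7, -67) = 32073 - 1*4 = 32073 - 4 = 32069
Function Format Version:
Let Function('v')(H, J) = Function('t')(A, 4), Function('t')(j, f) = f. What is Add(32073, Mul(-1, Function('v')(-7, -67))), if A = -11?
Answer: 32069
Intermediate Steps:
Function('v')(H, J) = 4
Add(32073, Mul(-1, Function('v')(-7, -67))) = Add(32073, Mul(-1, 4)) = Add(32073, -4) = 32069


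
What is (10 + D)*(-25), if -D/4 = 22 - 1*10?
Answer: 950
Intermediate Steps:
D = -48 (D = -4*(22 - 1*10) = -4*(22 - 10) = -4*12 = -48)
(10 + D)*(-25) = (10 - 48)*(-25) = -38*(-25) = 950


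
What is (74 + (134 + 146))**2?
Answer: 125316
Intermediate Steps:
(74 + (134 + 146))**2 = (74 + 280)**2 = 354**2 = 125316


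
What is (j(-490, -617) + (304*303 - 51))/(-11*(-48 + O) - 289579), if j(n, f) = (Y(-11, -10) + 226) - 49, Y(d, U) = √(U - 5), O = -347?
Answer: -15373/47539 - I*√15/285234 ≈ -0.32338 - 1.3578e-5*I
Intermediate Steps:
Y(d, U) = √(-5 + U)
j(n, f) = 177 + I*√15 (j(n, f) = (√(-5 - 10) + 226) - 49 = (√(-15) + 226) - 49 = (I*√15 + 226) - 49 = (226 + I*√15) - 49 = 177 + I*√15)
(j(-490, -617) + (304*303 - 51))/(-11*(-48 + O) - 289579) = ((177 + I*√15) + (304*303 - 51))/(-11*(-48 - 347) - 289579) = ((177 + I*√15) + (92112 - 51))/(-11*(-395) - 289579) = ((177 + I*√15) + 92061)/(4345 - 289579) = (92238 + I*√15)/(-285234) = (92238 + I*√15)*(-1/285234) = -15373/47539 - I*√15/285234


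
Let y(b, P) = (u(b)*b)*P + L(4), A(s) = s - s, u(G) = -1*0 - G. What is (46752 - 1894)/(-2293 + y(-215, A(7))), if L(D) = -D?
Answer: -44858/2297 ≈ -19.529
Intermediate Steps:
u(G) = -G (u(G) = 0 - G = -G)
A(s) = 0
y(b, P) = -4 - P*b**2 (y(b, P) = ((-b)*b)*P - 1*4 = (-b**2)*P - 4 = -P*b**2 - 4 = -4 - P*b**2)
(46752 - 1894)/(-2293 + y(-215, A(7))) = (46752 - 1894)/(-2293 + (-4 - 1*0*(-215)**2)) = 44858/(-2293 + (-4 - 1*0*46225)) = 44858/(-2293 + (-4 + 0)) = 44858/(-2293 - 4) = 44858/(-2297) = 44858*(-1/2297) = -44858/2297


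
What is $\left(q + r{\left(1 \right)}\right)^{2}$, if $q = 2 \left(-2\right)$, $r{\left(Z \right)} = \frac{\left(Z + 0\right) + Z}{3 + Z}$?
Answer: $\frac{49}{4} \approx 12.25$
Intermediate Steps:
$r{\left(Z \right)} = \frac{2 Z}{3 + Z}$ ($r{\left(Z \right)} = \frac{Z + Z}{3 + Z} = \frac{2 Z}{3 + Z}$)
$q = -4$
$\left(q + r{\left(1 \right)}\right)^{2} = \left(-4 + 2 \cdot 1 \frac{1}{3 + 1}\right)^{2} = \left(-4 + 2 \cdot 1 \cdot \frac{1}{4}\right)^{2} = \left(-4 + \frac{1}{2}\right)^{2} = \left(- \frac{7}{2}\right)^{2} = \frac{49}{4}$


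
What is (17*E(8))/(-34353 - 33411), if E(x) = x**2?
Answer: -272/16941 ≈ -0.016056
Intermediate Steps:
(17*E(8))/(-34353 - 33411) = (17*8**2)/(-34353 - 33411) = (17*64)/(-67764) = 1088*(-1/67764) = -272/16941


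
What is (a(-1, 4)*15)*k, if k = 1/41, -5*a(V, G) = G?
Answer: -12/41 ≈ -0.29268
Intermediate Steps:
a(V, G) = -G/5
k = 1/41 (k = 1*(1/41) = 1/41 ≈ 0.024390)
(a(-1, 4)*15)*k = (-⅕*4*15)*(1/41) = -⅘*15*(1/41) = -12*1/41 = -12/41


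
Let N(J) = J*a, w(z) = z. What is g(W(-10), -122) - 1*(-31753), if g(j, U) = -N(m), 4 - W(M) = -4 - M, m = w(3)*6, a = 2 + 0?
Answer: 31717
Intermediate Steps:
a = 2
m = 18 (m = 3*6 = 18)
W(M) = 8 + M (W(M) = 4 - (-4 - M) = 4 + (4 + M) = 8 + M)
N(J) = 2*J (N(J) = J*2 = 2*J)
g(j, U) = -36 (g(j, U) = -2*18 = -1*36 = -36)
g(W(-10), -122) - 1*(-31753) = -36 - 1*(-31753) = -36 + 31753 = 31717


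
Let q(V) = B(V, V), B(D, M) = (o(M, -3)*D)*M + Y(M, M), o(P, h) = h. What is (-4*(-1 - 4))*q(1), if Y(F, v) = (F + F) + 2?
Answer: 20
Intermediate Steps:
Y(F, v) = 2 + 2*F (Y(F, v) = 2*F + 2 = 2 + 2*F)
B(D, M) = 2 + 2*M - 3*D*M (B(D, M) = (-3*D)*M + (2 + 2*M) = -3*D*M + (2 + 2*M) = 2 + 2*M - 3*D*M)
q(V) = 2 - 3*V**2 + 2*V (q(V) = 2 + 2*V - 3*V*V = 2 + 2*V - 3*V**2 = 2 - 3*V**2 + 2*V)
(-4*(-1 - 4))*q(1) = (-4*(-1 - 4))*(2 - 3*1**2 + 2*1) = (-4*(-5))*(2 - 3*1 + 2) = 20*(2 - 3 + 2) = 20*1 = 20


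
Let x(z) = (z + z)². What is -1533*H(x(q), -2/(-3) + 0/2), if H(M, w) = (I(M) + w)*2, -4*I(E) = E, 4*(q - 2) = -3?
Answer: 21973/8 ≈ 2746.6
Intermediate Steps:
q = 5/4 (q = 2 + (¼)*(-3) = 2 - ¾ = 5/4 ≈ 1.2500)
I(E) = -E/4
x(z) = 4*z² (x(z) = (2*z)² = 4*z²)
H(M, w) = 2*w - M/2 (H(M, w) = (-M/4 + w)*2 = (w - M/4)*2 = 2*w - M/2)
-1533*H(x(q), -2/(-3) + 0/2) = -1533*(2*(-2/(-3) + 0/2) - 2*(5/4)²) = -1533*(2*(-2*(-⅓) + 0*(½)) - 2*25/16) = -1533*(2*(⅔ + 0) - ½*25/4) = -1533*(2*(⅔) - 25/8) = -1533*(4/3 - 25/8) = -1533*(-43/24) = 21973/8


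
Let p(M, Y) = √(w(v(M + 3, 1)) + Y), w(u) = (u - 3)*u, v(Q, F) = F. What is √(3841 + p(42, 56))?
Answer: √(3841 + 3*√6) ≈ 62.035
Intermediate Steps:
w(u) = u*(-3 + u) (w(u) = (-3 + u)*u = u*(-3 + u))
p(M, Y) = √(-2 + Y) (p(M, Y) = √(1*(-3 + 1) + Y) = √(1*(-2) + Y) = √(-2 + Y))
√(3841 + p(42, 56)) = √(3841 + √(-2 + 56)) = √(3841 + √54) = √(3841 + 3*√6)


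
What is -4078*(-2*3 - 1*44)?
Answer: 203900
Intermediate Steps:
-4078*(-2*3 - 1*44) = -4078*(-6 - 44) = -4078*(-50) = 203900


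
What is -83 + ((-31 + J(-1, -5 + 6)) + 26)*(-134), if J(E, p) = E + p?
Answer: 587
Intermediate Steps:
-83 + ((-31 + J(-1, -5 + 6)) + 26)*(-134) = -83 + ((-31 + (-1 + (-5 + 6))) + 26)*(-134) = -83 + ((-31 + (-1 + 1)) + 26)*(-134) = -83 + ((-31 + 0) + 26)*(-134) = -83 + (-31 + 26)*(-134) = -83 - 5*(-134) = -83 + 670 = 587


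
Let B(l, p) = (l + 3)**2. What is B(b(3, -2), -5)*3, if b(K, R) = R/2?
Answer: 12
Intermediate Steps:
b(K, R) = R/2 (b(K, R) = R*(1/2) = R/2)
B(l, p) = (3 + l)**2
B(b(3, -2), -5)*3 = (3 + (1/2)*(-2))**2*3 = (3 - 1)**2*3 = 2**2*3 = 4*3 = 12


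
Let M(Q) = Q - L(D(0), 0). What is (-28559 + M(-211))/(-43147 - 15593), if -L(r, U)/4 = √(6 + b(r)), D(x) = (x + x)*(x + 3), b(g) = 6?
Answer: 959/1958 - 2*√3/14685 ≈ 0.48955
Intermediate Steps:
D(x) = 2*x*(3 + x) (D(x) = (2*x)*(3 + x) = 2*x*(3 + x))
L(r, U) = -8*√3 (L(r, U) = -4*√(6 + 6) = -8*√3)
M(Q) = Q + 8*√3 (M(Q) = Q - (-8)*√3 = Q + 8*√3)
(-28559 + M(-211))/(-43147 - 15593) = (-28559 + (-211 + 8*√3))/(-43147 - 15593) = (-28770 + 8*√3)/(-58740) = (-28770 + 8*√3)*(-1/58740) = 959/1958 - 2*√3/14685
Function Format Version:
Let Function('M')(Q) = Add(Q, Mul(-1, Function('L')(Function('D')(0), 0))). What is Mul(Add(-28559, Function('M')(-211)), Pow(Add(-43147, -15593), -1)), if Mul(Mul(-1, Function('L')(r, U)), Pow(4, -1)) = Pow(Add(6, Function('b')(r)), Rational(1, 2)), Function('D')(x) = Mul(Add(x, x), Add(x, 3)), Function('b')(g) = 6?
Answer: Add(Rational(959, 1958), Mul(Rational(-2, 14685), Pow(3, Rational(1, 2)))) ≈ 0.48955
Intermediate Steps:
Function('D')(x) = Mul(2, x, Add(3, x)) (Function('D')(x) = Mul(Mul(2, x), Add(3, x)) = Mul(2, x, Add(3, x)))
Function('L')(r, U) = Mul(-8, Pow(3, Rational(1, 2))) (Function('L')(r, U) = Mul(-4, Pow(Add(6, 6), Rational(1, 2))) = Mul(-4, Pow(12, Rational(1, 2))) = Mul(-4, Mul(2, Pow(3, Rational(1, 2)))) = Mul(-8, Pow(3, Rational(1, 2))))
Function('M')(Q) = Add(Q, Mul(8, Pow(3, Rational(1, 2)))) (Function('M')(Q) = Add(Q, Mul(-1, Mul(-8, Pow(3, Rational(1, 2))))) = Add(Q, Mul(8, Pow(3, Rational(1, 2)))))
Mul(Add(-28559, Function('M')(-211)), Pow(Add(-43147, -15593), -1)) = Mul(Add(-28559, Add(-211, Mul(8, Pow(3, Rational(1, 2))))), Pow(Add(-43147, -15593), -1)) = Mul(Add(-28770, Mul(8, Pow(3, Rational(1, 2)))), Pow(-58740, -1)) = Mul(Add(-28770, Mul(8, Pow(3, Rational(1, 2)))), Rational(-1, 58740)) = Add(Rational(959, 1958), Mul(Rational(-2, 14685), Pow(3, Rational(1, 2))))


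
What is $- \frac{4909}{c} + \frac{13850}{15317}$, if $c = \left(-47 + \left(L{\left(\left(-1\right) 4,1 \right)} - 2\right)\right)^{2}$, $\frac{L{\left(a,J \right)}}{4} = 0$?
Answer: $- \frac{41937303}{36776117} \approx -1.1403$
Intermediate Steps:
$L{\left(a,J \right)} = 0$ ($L{\left(a,J \right)} = 4 \cdot 0 = 0$)
$c = 2401$ ($c = \left(-47 + \left(0 - 2\right)\right)^{2} = \left(-47 - 2\right)^{2} = \left(-49\right)^{2} = 2401$)
$- \frac{4909}{c} + \frac{13850}{15317} = - \frac{4909}{2401} + \frac{13850}{15317} = - \frac{41937303}{36776117}$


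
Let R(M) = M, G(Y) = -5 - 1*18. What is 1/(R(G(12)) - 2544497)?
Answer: -1/2544520 ≈ -3.9300e-7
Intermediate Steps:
G(Y) = -23 (G(Y) = -5 - 18 = -23)
1/(R(G(12)) - 2544497) = 1/(-23 - 2544497) = 1/(-2544520) = -1/2544520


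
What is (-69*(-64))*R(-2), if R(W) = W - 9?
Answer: -48576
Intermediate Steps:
R(W) = -9 + W
(-69*(-64))*R(-2) = (-69*(-64))*(-9 - 2) = 4416*(-11) = -48576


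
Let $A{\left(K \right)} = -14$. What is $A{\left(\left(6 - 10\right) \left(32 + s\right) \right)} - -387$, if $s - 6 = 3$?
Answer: $373$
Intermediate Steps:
$s = 9$ ($s = 6 + 3 = 9$)
$A{\left(\left(6 - 10\right) \left(32 + s\right) \right)} - -387 = -14 - -387 = -14 + 387 = 373$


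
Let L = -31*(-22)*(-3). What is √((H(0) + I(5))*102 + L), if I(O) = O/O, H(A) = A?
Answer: 18*I*√6 ≈ 44.091*I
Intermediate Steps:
I(O) = 1
L = -2046 (L = 682*(-3) = -2046)
√((H(0) + I(5))*102 + L) = √((0 + 1)*102 - 2046) = √(1*102 - 2046) = √(102 - 2046) = √(-1944) = 18*I*√6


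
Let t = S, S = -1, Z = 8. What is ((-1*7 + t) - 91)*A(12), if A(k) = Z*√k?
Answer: -1584*√3 ≈ -2743.6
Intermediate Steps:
t = -1
A(k) = 8*√k
((-1*7 + t) - 91)*A(12) = ((-1*7 - 1) - 91)*(8*√12) = ((-7 - 1) - 91)*(8*(2*√3)) = (-8 - 91)*(16*√3) = -1584*√3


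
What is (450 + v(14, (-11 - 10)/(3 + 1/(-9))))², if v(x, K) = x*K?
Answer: 20493729/169 ≈ 1.2126e+5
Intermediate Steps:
v(x, K) = K*x
(450 + v(14, (-11 - 10)/(3 + 1/(-9))))² = (450 + ((-11 - 10)/(3 + 1/(-9)))*14)² = (450 - 21/(3 - ⅑)*14)² = (450 - 21/26/9*14)² = (450 - 21*9/26*14)² = (450 - 189/26*14)² = (450 - 1323/13)² = (4527/13)² = 20493729/169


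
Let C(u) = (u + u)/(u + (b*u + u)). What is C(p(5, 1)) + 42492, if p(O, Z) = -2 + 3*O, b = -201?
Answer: 8455906/199 ≈ 42492.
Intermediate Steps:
C(u) = -2/199 (C(u) = (u + u)/(u + (-201*u + u)) = (2*u)/(u - 200*u) = (2*u)/((-199*u)) = (2*u)*(-1/(199*u)) = -2/199)
C(p(5, 1)) + 42492 = -2/199 + 42492 = 8455906/199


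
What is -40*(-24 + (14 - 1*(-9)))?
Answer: 40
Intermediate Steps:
-40*(-24 + (14 - 1*(-9))) = -40*(-24 + (14 + 9)) = -40*(-24 + 23) = -40*(-1) = 40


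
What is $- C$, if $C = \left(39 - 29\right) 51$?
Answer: $-510$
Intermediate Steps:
$C = 510$ ($C = 10 \cdot 51 = 510$)
$- C = \left(-1\right) 510 = -510$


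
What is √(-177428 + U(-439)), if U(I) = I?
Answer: 3*I*√19763 ≈ 421.74*I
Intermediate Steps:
√(-177428 + U(-439)) = √(-177428 - 439) = √(-177867) = 3*I*√19763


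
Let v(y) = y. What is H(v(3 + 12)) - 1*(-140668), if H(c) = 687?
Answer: 141355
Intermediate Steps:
H(v(3 + 12)) - 1*(-140668) = 687 - 1*(-140668) = 687 + 140668 = 141355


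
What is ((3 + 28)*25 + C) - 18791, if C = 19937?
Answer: 1921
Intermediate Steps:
((3 + 28)*25 + C) - 18791 = ((3 + 28)*25 + 19937) - 18791 = (31*25 + 19937) - 18791 = (775 + 19937) - 18791 = 20712 - 18791 = 1921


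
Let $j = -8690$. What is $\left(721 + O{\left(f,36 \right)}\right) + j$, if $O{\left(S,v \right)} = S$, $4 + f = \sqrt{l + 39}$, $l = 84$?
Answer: $-7973 + \sqrt{123} \approx -7961.9$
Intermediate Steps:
$f = -4 + \sqrt{123}$ ($f = -4 + \sqrt{84 + 39} = -4 + \sqrt{123} \approx 7.0905$)
$\left(721 + O{\left(f,36 \right)}\right) + j = \left(721 - \left(4 - \sqrt{123}\right)\right) - 8690 = \left(717 + \sqrt{123}\right) - 8690 = -7973 + \sqrt{123}$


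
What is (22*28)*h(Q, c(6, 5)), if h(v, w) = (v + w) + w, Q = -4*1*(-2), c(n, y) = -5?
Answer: -1232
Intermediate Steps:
Q = 8 (Q = -4*(-2) = 8)
h(v, w) = v + 2*w
(22*28)*h(Q, c(6, 5)) = (22*28)*(8 + 2*(-5)) = 616*(8 - 10) = 616*(-2) = -1232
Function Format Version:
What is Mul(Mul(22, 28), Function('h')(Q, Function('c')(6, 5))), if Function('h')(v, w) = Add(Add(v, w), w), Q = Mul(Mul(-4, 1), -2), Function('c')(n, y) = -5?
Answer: -1232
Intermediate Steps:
Q = 8 (Q = Mul(-4, -2) = 8)
Function('h')(v, w) = Add(v, Mul(2, w))
Mul(Mul(22, 28), Function('h')(Q, Function('c')(6, 5))) = Mul(Mul(22, 28), Add(8, Mul(2, -5))) = Mul(616, Add(8, -10)) = Mul(616, -2) = -1232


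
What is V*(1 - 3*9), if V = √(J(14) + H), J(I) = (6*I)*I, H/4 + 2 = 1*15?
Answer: -52*√307 ≈ -911.11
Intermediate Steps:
H = 52 (H = -8 + 4*(1*15) = -8 + 4*15 = -8 + 60 = 52)
J(I) = 6*I²
V = 2*√307 (V = √(6*14² + 52) = √(6*196 + 52) = √(1176 + 52) = √1228 = 2*√307 ≈ 35.043)
V*(1 - 3*9) = (2*√307)*(1 - 3*9) = (2*√307)*(1 - 27) = (2*√307)*(-26) = -52*√307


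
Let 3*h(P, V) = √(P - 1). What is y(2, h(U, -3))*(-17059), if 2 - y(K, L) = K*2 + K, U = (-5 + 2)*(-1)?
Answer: 68236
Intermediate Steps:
U = 3 (U = -3*(-1) = 3)
h(P, V) = √(-1 + P)/3 (h(P, V) = √(P - 1)/3 = √(-1 + P)/3)
y(K, L) = 2 - 3*K (y(K, L) = 2 - (K*2 + K) = 2 - (2*K + K) = 2 - 3*K)
y(2, h(U, -3))*(-17059) = (2 - 3*2)*(-17059) = (2 - 6)*(-17059) = -4*(-17059) = 68236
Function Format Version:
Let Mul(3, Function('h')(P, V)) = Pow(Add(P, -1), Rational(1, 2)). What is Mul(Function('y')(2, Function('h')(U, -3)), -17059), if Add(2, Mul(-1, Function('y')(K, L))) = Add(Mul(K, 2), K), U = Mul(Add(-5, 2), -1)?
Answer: 68236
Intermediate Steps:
U = 3 (U = Mul(-3, -1) = 3)
Function('h')(P, V) = Mul(Rational(1, 3), Pow(Add(-1, P), Rational(1, 2))) (Function('h')(P, V) = Mul(Rational(1, 3), Pow(Add(P, -1), Rational(1, 2))) = Mul(Rational(1, 3), Pow(Add(-1, P), Rational(1, 2))))
Function('y')(K, L) = Add(2, Mul(-3, K)) (Function('y')(K, L) = Add(2, Mul(-1, Add(Mul(K, 2), K))) = Add(2, Mul(-1, Add(Mul(2, K), K))) = Add(2, Mul(-1, Mul(3, K))) = Add(2, Mul(-3, K)))
Mul(Function('y')(2, Function('h')(U, -3)), -17059) = Mul(Add(2, Mul(-3, 2)), -17059) = Mul(Add(2, -6), -17059) = Mul(-4, -17059) = 68236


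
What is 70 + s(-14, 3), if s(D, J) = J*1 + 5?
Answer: 78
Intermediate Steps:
s(D, J) = 5 + J (s(D, J) = J + 5 = 5 + J)
70 + s(-14, 3) = 70 + (5 + 3) = 70 + 8 = 78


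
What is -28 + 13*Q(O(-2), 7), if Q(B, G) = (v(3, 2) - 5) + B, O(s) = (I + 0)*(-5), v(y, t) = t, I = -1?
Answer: -2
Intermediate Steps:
O(s) = 5 (O(s) = (-1 + 0)*(-5) = -1*(-5) = 5)
Q(B, G) = -3 + B (Q(B, G) = (2 - 5) + B = -3 + B)
-28 + 13*Q(O(-2), 7) = -28 + 13*(-3 + 5) = -28 + 13*2 = -28 + 26 = -2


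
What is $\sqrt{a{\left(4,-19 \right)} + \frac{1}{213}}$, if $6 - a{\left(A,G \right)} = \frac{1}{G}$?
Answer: $\frac{\sqrt{99208158}}{4047} \approx 2.4612$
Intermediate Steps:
$a{\left(A,G \right)} = 6 - \frac{1}{G}$
$\sqrt{a{\left(4,-19 \right)} + \frac{1}{213}} = \sqrt{\left(6 - \frac{1}{-19}\right) + \frac{1}{213}} = \sqrt{\left(6 - - \frac{1}{19}\right) + \frac{1}{213}} = \sqrt{\left(6 + \frac{1}{19}\right) + \frac{1}{213}} = \sqrt{\frac{115}{19} + \frac{1}{213}} = \sqrt{\frac{24514}{4047}} = \frac{\sqrt{99208158}}{4047}$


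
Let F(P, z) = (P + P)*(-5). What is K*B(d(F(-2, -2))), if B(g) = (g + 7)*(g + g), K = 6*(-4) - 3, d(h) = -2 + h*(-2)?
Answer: -79380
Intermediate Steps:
F(P, z) = -10*P (F(P, z) = (2*P)*(-5) = -10*P)
d(h) = -2 - 2*h
K = -27 (K = -24 - 3 = -27)
B(g) = 2*g*(7 + g) (B(g) = (7 + g)*(2*g) = 2*g*(7 + g))
K*B(d(F(-2, -2))) = -54*(-2 - (-20)*(-2))*(7 + (-2 - (-20)*(-2))) = -54*(-2 - 2*20)*(7 + (-2 - 2*20)) = -54*(-2 - 40)*(7 + (-2 - 40)) = -54*(-42)*(7 - 42) = -54*(-42)*(-35) = -27*2940 = -79380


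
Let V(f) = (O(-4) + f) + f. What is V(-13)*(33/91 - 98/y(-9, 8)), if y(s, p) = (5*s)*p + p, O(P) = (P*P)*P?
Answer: -462015/8008 ≈ -57.694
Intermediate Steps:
O(P) = P³ (O(P) = P²*P = P³)
V(f) = -64 + 2*f (V(f) = ((-4)³ + f) + f = (-64 + f) + f = -64 + 2*f)
y(s, p) = p + 5*p*s (y(s, p) = 5*p*s + p = p + 5*p*s)
V(-13)*(33/91 - 98/y(-9, 8)) = (-64 + 2*(-13))*(33/91 - 98*1/(8*(1 + 5*(-9)))) = (-64 - 26)*(33*(1/91) - 98*1/(8*(1 - 45))) = -90*(33/91 - 98/(8*(-44))) = -90*(33/91 - 98/(-352)) = -90*(33/91 - 98*(-1/352)) = -90*(33/91 + 49/176) = -90*10267/16016 = -462015/8008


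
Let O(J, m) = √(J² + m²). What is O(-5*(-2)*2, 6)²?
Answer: 436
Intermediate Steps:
O(-5*(-2)*2, 6)² = (√((-5*(-2)*2)² + 6²))² = (√((10*2)² + 36))² = (√(20² + 36))² = (√(400 + 36))² = (√436)² = (2*√109)² = 436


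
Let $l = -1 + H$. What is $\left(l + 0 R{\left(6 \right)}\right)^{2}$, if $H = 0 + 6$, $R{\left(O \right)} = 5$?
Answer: $25$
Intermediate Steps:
$H = 6$
$l = 5$ ($l = -1 + 6 = 5$)
$\left(l + 0 R{\left(6 \right)}\right)^{2} = \left(5 + 0 \cdot 5\right)^{2} = \left(5 + 0\right)^{2} = 5^{2} = 25$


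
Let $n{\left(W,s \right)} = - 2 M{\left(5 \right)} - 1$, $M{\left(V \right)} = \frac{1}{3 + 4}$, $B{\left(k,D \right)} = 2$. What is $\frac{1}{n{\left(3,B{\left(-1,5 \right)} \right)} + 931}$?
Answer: $\frac{7}{6508} \approx 0.0010756$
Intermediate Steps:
$M{\left(V \right)} = \frac{1}{7}$
$n{\left(W,s \right)} = - \frac{9}{7}$ ($n{\left(W,s \right)} = \left(-2\right) \frac{1}{7} - 1 = - \frac{2}{7} - 1 = - \frac{9}{7}$)
$\frac{1}{n{\left(3,B{\left(-1,5 \right)} \right)} + 931} = \frac{1}{- \frac{9}{7} + 931} = \frac{1}{\frac{6508}{7}} = \frac{7}{6508}$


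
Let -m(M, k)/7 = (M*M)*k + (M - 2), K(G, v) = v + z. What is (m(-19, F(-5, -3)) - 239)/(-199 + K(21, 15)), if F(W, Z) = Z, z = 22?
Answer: -7489/162 ≈ -46.228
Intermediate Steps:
K(G, v) = 22 + v (K(G, v) = v + 22 = 22 + v)
m(M, k) = 14 - 7*M - 7*k*M² (m(M, k) = -7*((M*M)*k + (M - 2)) = -7*(M²*k + (-2 + M)) = -7*(k*M² + (-2 + M)) = -7*(-2 + M + k*M²) = 14 - 7*M - 7*k*M²)
(m(-19, F(-5, -3)) - 239)/(-199 + K(21, 15)) = ((14 - 7*(-19) - 7*(-3)*(-19)²) - 239)/(-199 + (22 + 15)) = ((14 + 133 - 7*(-3)*361) - 239)/(-199 + 37) = ((14 + 133 + 7581) - 239)/(-162) = (7728 - 239)*(-1/162) = 7489*(-1/162) = -7489/162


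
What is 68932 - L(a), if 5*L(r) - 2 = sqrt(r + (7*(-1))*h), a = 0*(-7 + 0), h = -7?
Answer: 344651/5 ≈ 68930.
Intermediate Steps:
a = 0 (a = 0*(-7) = 0)
L(r) = 2/5 + sqrt(49 + r)/5 (L(r) = 2/5 + sqrt(r + (7*(-1))*(-7))/5 = 2/5 + sqrt(r - 7*(-7))/5 = 2/5 + sqrt(r + 49)/5 = 2/5 + sqrt(49 + r)/5)
68932 - L(a) = 68932 - (2/5 + sqrt(49 + 0)/5) = 68932 - (2/5 + sqrt(49)/5) = 68932 - (2/5 + (1/5)*7) = 68932 - (2/5 + 7/5) = 68932 - 1*9/5 = 68932 - 9/5 = 344651/5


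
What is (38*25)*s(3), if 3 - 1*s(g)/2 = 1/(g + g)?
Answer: 16150/3 ≈ 5383.3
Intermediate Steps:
s(g) = 6 - 1/g (s(g) = 6 - 2/(g + g) = 6 - 2*1/(2*g) = 6 - 1/g)
(38*25)*s(3) = (38*25)*(6 - 1/3) = 950*(6 - 1*⅓) = 950*(6 - ⅓) = 950*(17/3) = 16150/3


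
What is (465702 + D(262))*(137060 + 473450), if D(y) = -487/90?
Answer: 2558811820343/9 ≈ 2.8431e+11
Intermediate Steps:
D(y) = -487/90 (D(y) = -487*1/90 = -487/90)
(465702 + D(262))*(137060 + 473450) = (465702 - 487/90)*(137060 + 473450) = (41912693/90)*610510 = 2558811820343/9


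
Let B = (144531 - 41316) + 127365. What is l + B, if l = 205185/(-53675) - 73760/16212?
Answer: 10031930567539/43508955 ≈ 2.3057e+5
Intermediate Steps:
l = -364276361/43508955 (l = 205185*(-1/53675) - 73760*1/16212 = -41037/10735 - 18440/4053 = -364276361/43508955 ≈ -8.3725)
B = 230580 (B = 103215 + 127365 = 230580)
l + B = -364276361/43508955 + 230580 = 10031930567539/43508955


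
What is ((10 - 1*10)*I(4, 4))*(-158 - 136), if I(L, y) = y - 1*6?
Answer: 0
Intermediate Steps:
I(L, y) = -6 + y (I(L, y) = y - 6 = -6 + y)
((10 - 1*10)*I(4, 4))*(-158 - 136) = ((10 - 1*10)*(-6 + 4))*(-158 - 136) = ((10 - 10)*(-2))*(-294) = (0*(-2))*(-294) = 0*(-294) = 0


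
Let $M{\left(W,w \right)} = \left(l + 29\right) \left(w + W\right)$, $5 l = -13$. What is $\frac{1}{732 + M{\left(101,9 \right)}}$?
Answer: $\frac{1}{3636} \approx 0.00027503$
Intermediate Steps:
$l = - \frac{13}{5}$ ($l = \frac{1}{5} \left(-13\right) = - \frac{13}{5} \approx -2.6$)
$M{\left(W,w \right)} = \frac{132 W}{5} + \frac{132 w}{5}$ ($M{\left(W,w \right)} = \left(- \frac{13}{5} + 29\right) \left(w + W\right) = \frac{132 \left(W + w\right)}{5} = \frac{132 W}{5} + \frac{132 w}{5}$)
$\frac{1}{732 + M{\left(101,9 \right)}} = \frac{1}{732 + \left(\frac{132}{5} \cdot 101 + \frac{132}{5} \cdot 9\right)} = \frac{1}{732 + \left(\frac{13332}{5} + \frac{1188}{5}\right)} = \frac{1}{732 + 2904} = \frac{1}{3636}$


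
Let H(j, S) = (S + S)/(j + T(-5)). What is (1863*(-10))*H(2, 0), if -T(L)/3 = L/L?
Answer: 0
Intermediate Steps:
T(L) = -3 (T(L) = -3*L/L = -3*1 = -3)
H(j, S) = 2*S/(-3 + j) (H(j, S) = (S + S)/(j - 3) = (2*S)/(-3 + j) = 2*S/(-3 + j))
(1863*(-10))*H(2, 0) = (1863*(-10))*(2*0/(-3 + 2)) = -37260*0/(-1) = -37260*0*(-1) = -18630*0 = 0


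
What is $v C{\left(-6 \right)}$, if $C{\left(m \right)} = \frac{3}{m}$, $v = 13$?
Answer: $- \frac{13}{2} \approx -6.5$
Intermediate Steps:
$v C{\left(-6 \right)} = 13 \frac{3}{-6} = 13 \cdot 3 \left(- \frac{1}{6}\right) = 13 \left(- \frac{1}{2}\right) = - \frac{13}{2}$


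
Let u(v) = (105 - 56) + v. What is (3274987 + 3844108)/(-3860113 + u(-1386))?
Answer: -1423819/772290 ≈ -1.8436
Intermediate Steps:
u(v) = 49 + v
(3274987 + 3844108)/(-3860113 + u(-1386)) = (3274987 + 3844108)/(-3860113 + (49 - 1386)) = 7119095/(-3860113 - 1337) = 7119095/(-3861450) = 7119095*(-1/3861450) = -1423819/772290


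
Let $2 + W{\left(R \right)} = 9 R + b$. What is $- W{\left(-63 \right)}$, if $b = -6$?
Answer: $575$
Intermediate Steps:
$W{\left(R \right)} = -8 + 9 R$ ($W{\left(R \right)} = -2 + \left(9 R - 6\right) = -2 + \left(-6 + 9 R\right) = -8 + 9 R$)
$- W{\left(-63 \right)} = - (-8 + 9 \left(-63\right)) = - (-8 - 567) = \left(-1\right) \left(-575\right) = 575$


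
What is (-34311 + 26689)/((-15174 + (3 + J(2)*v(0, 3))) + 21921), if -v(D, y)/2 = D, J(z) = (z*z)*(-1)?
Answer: -3811/3375 ≈ -1.1292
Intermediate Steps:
J(z) = -z² (J(z) = z²*(-1) = -z²)
v(D, y) = -2*D
(-34311 + 26689)/((-15174 + (3 + J(2)*v(0, 3))) + 21921) = (-34311 + 26689)/((-15174 + (3 + (-1*2²)*(-2*0))) + 21921) = -7622/((-15174 + (3 - 1*4*0)) + 21921) = -7622/((-15174 + (3 - 4*0)) + 21921) = -7622/((-15174 + (3 + 0)) + 21921) = -7622/((-15174 + 3) + 21921) = -7622/(-15171 + 21921) = -7622/6750 = -7622*1/6750 = -3811/3375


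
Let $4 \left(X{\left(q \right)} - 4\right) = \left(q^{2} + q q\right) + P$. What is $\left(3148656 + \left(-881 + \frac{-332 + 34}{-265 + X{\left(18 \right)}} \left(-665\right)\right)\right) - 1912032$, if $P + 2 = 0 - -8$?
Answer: $\frac{48114709}{39} \approx 1.2337 \cdot 10^{6}$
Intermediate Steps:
$P = 6$ ($P = -2 + \left(0 - -8\right) = -2 + \left(0 + 8\right) = -2 + 8 = 6$)
$X{\left(q \right)} = \frac{11}{2} + \frac{q^{2}}{2}$ ($X{\left(q \right)} = 4 + \frac{\left(q^{2} + q q\right) + 6}{4} = 4 + \frac{\left(q^{2} + q^{2}\right) + 6}{4} = 4 + \frac{2 q^{2} + 6}{4} = 4 + \frac{6 + 2 q^{2}}{4} = 4 + \left(\frac{3}{2} + \frac{q^{2}}{2}\right) = \frac{11}{2} + \frac{q^{2}}{2}$)
$\left(3148656 + \left(-881 + \frac{-332 + 34}{-265 + X{\left(18 \right)}} \left(-665\right)\right)\right) - 1912032 = \left(3148656 + \left(-881 + \frac{-332 + 34}{-265 + \left(\frac{11}{2} + \frac{18^{2}}{2}\right)} \left(-665\right)\right)\right) - 1912032 = \left(3148656 + \left(-881 + - \frac{298}{-265 + \left(\frac{11}{2} + \frac{1}{2} \cdot 324\right)} \left(-665\right)\right)\right) - 1912032 = \left(3148656 + \left(-881 + - \frac{298}{-265 + \left(\frac{11}{2} + 162\right)} \left(-665\right)\right)\right) - 1912032 = \left(3148656 + \left(-881 + - \frac{298}{-265 + \frac{335}{2}} \left(-665\right)\right)\right) - 1912032 = \left(3148656 + \left(-881 + - \frac{298}{- \frac{195}{2}} \left(-665\right)\right)\right) - 1912032 = \left(3148656 + \left(-881 + \left(-298\right) \left(- \frac{2}{195}\right) \left(-665\right)\right)\right) - 1912032 = \left(3148656 + \left(-881 + \frac{596}{195} \left(-665\right)\right)\right) - 1912032 = \left(3148656 - \frac{113627}{39}\right) - 1912032 = \frac{122683957}{39} - 1912032 = \frac{48114709}{39}$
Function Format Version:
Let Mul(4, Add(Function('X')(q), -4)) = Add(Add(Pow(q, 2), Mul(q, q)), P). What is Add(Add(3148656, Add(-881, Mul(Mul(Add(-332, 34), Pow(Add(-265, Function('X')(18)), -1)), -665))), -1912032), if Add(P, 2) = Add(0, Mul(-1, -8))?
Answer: Rational(48114709, 39) ≈ 1.2337e+6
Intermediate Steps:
P = 6 (P = Add(-2, Add(0, Mul(-1, -8))) = Add(-2, Add(0, 8)) = Add(-2, 8) = 6)
Function('X')(q) = Add(Rational(11, 2), Mul(Rational(1, 2), Pow(q, 2))) (Function('X')(q) = Add(4, Mul(Rational(1, 4), Add(Add(Pow(q, 2), Mul(q, q)), 6))) = Add(4, Mul(Rational(1, 4), Add(Add(Pow(q, 2), Pow(q, 2)), 6))) = Add(4, Mul(Rational(1, 4), Add(Mul(2, Pow(q, 2)), 6))) = Add(4, Mul(Rational(1, 4), Add(6, Mul(2, Pow(q, 2))))) = Add(4, Add(Rational(3, 2), Mul(Rational(1, 2), Pow(q, 2)))) = Add(Rational(11, 2), Mul(Rational(1, 2), Pow(q, 2))))
Add(Add(3148656, Add(-881, Mul(Mul(Add(-332, 34), Pow(Add(-265, Function('X')(18)), -1)), -665))), -1912032) = Add(Add(3148656, Add(-881, Mul(Mul(Add(-332, 34), Pow(Add(-265, Add(Rational(11, 2), Mul(Rational(1, 2), Pow(18, 2)))), -1)), -665))), -1912032) = Add(Add(3148656, Add(-881, Mul(Mul(-298, Pow(Add(-265, Add(Rational(11, 2), Mul(Rational(1, 2), 324))), -1)), -665))), -1912032) = Add(Add(3148656, Add(-881, Mul(Mul(-298, Pow(Add(-265, Add(Rational(11, 2), 162)), -1)), -665))), -1912032) = Add(Add(3148656, Add(-881, Mul(Mul(-298, Pow(Add(-265, Rational(335, 2)), -1)), -665))), -1912032) = Add(Add(3148656, Add(-881, Mul(Mul(-298, Pow(Rational(-195, 2), -1)), -665))), -1912032) = Add(Add(3148656, Add(-881, Mul(Mul(-298, Rational(-2, 195)), -665))), -1912032) = Add(Add(3148656, Add(-881, Mul(Rational(596, 195), -665))), -1912032) = Add(Add(3148656, Add(-881, Rational(-79268, 39))), -1912032) = Add(Add(3148656, Rational(-113627, 39)), -1912032) = Add(Rational(122683957, 39), -1912032) = Rational(48114709, 39)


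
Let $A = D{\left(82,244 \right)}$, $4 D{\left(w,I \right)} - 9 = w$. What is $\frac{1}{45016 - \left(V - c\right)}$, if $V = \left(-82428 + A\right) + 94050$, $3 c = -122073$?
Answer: $- \frac{4}{29279} \approx -0.00013662$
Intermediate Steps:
$c = -40691$ ($c = \frac{1}{3} \left(-122073\right) = -40691$)
$D{\left(w,I \right)} = \frac{9}{4} + \frac{w}{4}$
$A = \frac{91}{4}$ ($A = \frac{9}{4} + \frac{1}{4} \cdot 82 = \frac{9}{4} + \frac{41}{2} = \frac{91}{4} \approx 22.75$)
$V = \frac{46579}{4}$ ($V = \left(-82428 + \frac{91}{4}\right) + 94050 = - \frac{329621}{4} + 94050 = \frac{46579}{4} \approx 11645.0$)
$\frac{1}{45016 - \left(V - c\right)} = \frac{1}{45016 - \frac{209343}{4}} = \frac{1}{- \frac{29279}{4}} = - \frac{4}{29279}$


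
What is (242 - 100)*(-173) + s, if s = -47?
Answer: -24613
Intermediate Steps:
(242 - 100)*(-173) + s = (242 - 100)*(-173) - 47 = 142*(-173) - 47 = -24566 - 47 = -24613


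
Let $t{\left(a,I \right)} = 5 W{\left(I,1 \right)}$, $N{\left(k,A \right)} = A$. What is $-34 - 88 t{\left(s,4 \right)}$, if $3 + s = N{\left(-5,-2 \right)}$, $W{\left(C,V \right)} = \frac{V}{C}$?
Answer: $-144$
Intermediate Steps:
$s = -5$ ($s = -3 - 2 = -5$)
$t{\left(a,I \right)} = \frac{5}{I}$ ($t{\left(a,I \right)} = 5 \cdot 1 \frac{1}{I} = \frac{5}{I}$)
$-34 - 88 t{\left(s,4 \right)} = -34 - 88 \cdot \frac{5}{4} = -34 - 88 \cdot 5 \cdot \frac{1}{4} = -34 - 110 = -144$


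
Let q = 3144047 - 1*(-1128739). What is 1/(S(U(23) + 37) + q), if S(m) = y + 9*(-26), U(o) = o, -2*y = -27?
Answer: 2/8545131 ≈ 2.3405e-7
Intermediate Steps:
y = 27/2 (y = -½*(-27) = 27/2 ≈ 13.500)
S(m) = -441/2 (S(m) = 27/2 + 9*(-26) = 27/2 - 234 = -441/2)
q = 4272786 (q = 3144047 + 1128739 = 4272786)
1/(S(U(23) + 37) + q) = 1/(-441/2 + 4272786) = 1/(8545131/2) = 2/8545131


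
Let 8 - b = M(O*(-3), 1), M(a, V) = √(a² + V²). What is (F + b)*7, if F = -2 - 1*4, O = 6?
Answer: 14 - 35*√13 ≈ -112.19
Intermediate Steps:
F = -6 (F = -2 - 4 = -6)
M(a, V) = √(V² + a²)
b = 8 - 5*√13 (b = 8 - √(1² + (6*(-3))²) = 8 - √(1 + (-18)²) = 8 - √(1 + 324) = 8 - √325 = 8 - 5*√13 ≈ -10.028)
(F + b)*7 = (-6 + (8 - 5*√13))*7 = (2 - 5*√13)*7 = 14 - 35*√13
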